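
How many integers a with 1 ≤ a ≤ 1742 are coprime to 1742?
792

The number of a ∈ {1, ..., 1742} with gcd(a, 1742) = 1 is by definition Euler's totient φ(1742). φ is multiplicative, with φ(p^e) = p^e − p^(e−1). Factorise 1742 = 2 · 13 · 67. Then
  φ(1742) = (2 − 1) · (13 − 1) · (67 − 1) = 1 · 12 · 66 = 792.
So there are 792 such integers.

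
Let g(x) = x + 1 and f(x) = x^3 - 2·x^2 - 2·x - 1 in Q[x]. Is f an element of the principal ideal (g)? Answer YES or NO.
In Q[x] the ideal (g) consists of all multiples of g, so f ∈ (g) iff g | f, i.e. iff the remainder of f on division by g is 0. Divide f by g (g is monic, so eliminate the leading term of the running remainder at each step):
  leading term x^3: subtract (x^2)·g(x) = x^3 + x^2, leaving -3·x^2 - 2·x - 1
  leading term -3·x^2: subtract (-3·x)·g(x) = -3·x^2 - 3·x, leaving x - 1
  leading term x: subtract (1)·g(x) = x + 1, leaving -2
The remainder r(x) = -2 ≠ 0 (and deg r < deg g), so g ∤ f, i.e. f ∉ (g).

Final answer: NO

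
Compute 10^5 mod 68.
40

Use repeated squaring. Binary(5) = 101. Walk through the bits of the exponent 5 left-to-right: at each bit after the leading one, square the running value, then multiply by 10 if the bit is 1 (always reducing mod 68):
  bit 1 = 1 (leading): start with 10.
  bit 2 = 0: square 10^2 = 100 ≡ 32 (mod 68).
  bit 3 = 1: square 32^2 = 1024 ≡ 4; bit is 1, so multiply 4·10 = 40 (mod 68).
Final value: 10^5 ≡ 40 (mod 68).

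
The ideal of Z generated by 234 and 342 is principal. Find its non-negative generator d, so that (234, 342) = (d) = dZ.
In the PID Z, (a, b) is generated by gcd(a, b). Compute gcd(342, 234) with the extended Euclidean algorithm, tracking rows (r, s, t) with s·342 + t·234 = r:
  row A: (342, 1, 0)   [1·342 + 0·234 = 342]
  row B: (234, 0, 1)   [0·342 + 1·234 = 234]
  342 = 1·234 + 108   → row C = row A − 1·row B = (108, 1, −1)   [check: 1·342 − 1·234 = 108]
  234 = 2·108 + 18   → row D = row B − 2·row C = (18, −2, 3)   [check: −2·342 + 3·234 = 18]
  108 = 6·18 + 0   → remainder 0, stop. gcd = 18 (last nonzero row D).
So gcd(234, 342) = 18, with Bézout identity −2·342 + 3·234 = 18. Containment (⊇): the Bézout identity exhibits 18 as an element of (234, 342), giving (18) ⊆ (234, 342). Containment (⊆): since 18 | 234 and 18 | 342 (234 = 18·13, 342 = 18·19), every Z-linear combination of 234 and 342 is divisible by 18, so (234, 342) ⊆ (18). Therefore (234, 342) = (18), d = 18.

Final answer: (234, 342) = (18); d = 18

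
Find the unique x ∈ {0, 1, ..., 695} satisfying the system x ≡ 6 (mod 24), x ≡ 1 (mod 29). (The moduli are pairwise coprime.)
x ≡ 30 (mod 696); the representative in [0, 696) is 30

The moduli 24, 29 are pairwise coprime, so by the CRT there is a unique solution mod 24·29 = 696.
Solve by successive substitution. Start with x ≡ 6 (mod 24).
  Combine with x ≡ 1 (mod 29): write x = 6 + 24·t and require 6 + 24·t ≡ 1 (mod 29), i.e. 24·t ≡ 1 − 6 ≡ 24 (mod 29). Since 24^(−1) ≡ 23 (mod 29), t ≡ 23·24 ≡ 1 (mod 29). So x ≡ 6 + 24·1 = 30 (mod 696).
Unique solution in [0, 696): x = 30.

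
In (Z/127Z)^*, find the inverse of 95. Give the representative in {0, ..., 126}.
95^(−1) ≡ 123 (mod 127)

Apply the extended Euclidean algorithm to (127, 95), tracking rows (r, s, t) with s·127 + t·95 = r. Each division r_prev = q·r_cur + r_new produces the new row as (previous row) − q·(current row):
  row A: (127, 1, 0)   [1·127 + 0·95 = 127]
  row B: (95, 0, 1)   [0·127 + 1·95 = 95]
  127 = 1·95 + 32   → row C = row A − 1·row B = (32, 1, −1)   [check: 1·127 − 1·95 = 32]
  95 = 2·32 + 31   → row D = row B − 2·row C = (31, −2, 3)   [check: −2·127 + 3·95 = 31]
  32 = 1·31 + 1   → row E = row C − 1·row D = (1, 3, −4)   [check: 3·127 − 4·95 = 1]
  31 = 31·1 + 0   → remainder 0, stop. gcd = 1 (last nonzero row E).
The gcd is 1, so 95 is invertible mod 127. The last nonzero row gives 3·127 − 4·95 = 1, so t = −4. So 95^(−1) ≡ −4 ≡ 123 (mod 127). Verify: 95 · 123 = 11685 ≡ 1 (mod 127). ✓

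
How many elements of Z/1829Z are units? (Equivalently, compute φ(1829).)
An element a ∈ Z/1829Z is a unit iff gcd(a, 1829) = 1, so the number of units is φ(1829). φ is multiplicative, with φ(p^e) = p^e − p^(e−1). Factorise 1829 = 31 · 59. Then
  φ(1829) = (31 − 1) · (59 − 1) = 30 · 58 = 1740.

Final answer: Z/1829Z has φ(1829) = 1740 units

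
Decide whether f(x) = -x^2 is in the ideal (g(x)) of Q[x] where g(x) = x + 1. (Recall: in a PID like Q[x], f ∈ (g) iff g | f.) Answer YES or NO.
In Q[x] the ideal (g) consists of all multiples of g, so f ∈ (g) iff g | f, i.e. iff the remainder of f on division by g is 0. Divide f by g (g is monic, so eliminate the leading term of the running remainder at each step):
  leading term -x^2: subtract (-x)·g(x) = -x^2 - x, leaving x
  leading term x: subtract (1)·g(x) = x + 1, leaving -1
The remainder r(x) = -1 ≠ 0 (and deg r < deg g), so g ∤ f, i.e. f ∉ (g).

Final answer: NO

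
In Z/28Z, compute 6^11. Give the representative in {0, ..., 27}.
Use repeated squaring. Binary(11) = 1011. Walk through the bits of the exponent 11 left-to-right: at each bit after the leading one, square the running value, then multiply by 6 if the bit is 1 (always reducing mod 28):
  bit 1 = 1 (leading): start with 6.
  bit 2 = 0: square 6^2 = 36 ≡ 8 (mod 28).
  bit 3 = 1: square 8^2 = 64 ≡ 8; bit is 1, so multiply 8·6 = 48 ≡ 20 (mod 28).
  bit 4 = 1: square 20^2 = 400 ≡ 8; bit is 1, so multiply 8·6 = 48 ≡ 20 (mod 28).
Final value: 6^11 ≡ 20 (mod 28).

Final answer: 20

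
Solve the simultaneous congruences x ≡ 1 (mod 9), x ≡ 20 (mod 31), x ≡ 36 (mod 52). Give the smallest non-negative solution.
x ≡ 3988 (mod 14508); the representative in [0, 14508) is 3988

The moduli 9, 31, 52 are pairwise coprime, so by the CRT there is a unique solution mod 9·31·52 = 14508.
Solve by successive substitution. Start with x ≡ 1 (mod 9).
  Combine with x ≡ 20 (mod 31): write x = 1 + 9·t and require 1 + 9·t ≡ 20 (mod 31), i.e. 9·t ≡ 20 − 1 ≡ 19 (mod 31). Since 9^(−1) ≡ 7 (mod 31), t ≡ 7·19 ≡ 9 (mod 31). So x ≡ 1 + 9·9 = 82 (mod 279).
  Combine with x ≡ 36 (mod 52): write x = 82 + 279·t and require 82 + 279·t ≡ 36 (mod 52), i.e. 279·t ≡ 36 − 82 ≡ 6 (mod 52). Since 279^(−1) ≡ 11 (mod 52) (279 ≡ 19 (mod 52)), t ≡ 11·6 ≡ 14 (mod 52). So x ≡ 82 + 279·14 = 3988 (mod 14508).
Unique solution in [0, 14508): x = 3988.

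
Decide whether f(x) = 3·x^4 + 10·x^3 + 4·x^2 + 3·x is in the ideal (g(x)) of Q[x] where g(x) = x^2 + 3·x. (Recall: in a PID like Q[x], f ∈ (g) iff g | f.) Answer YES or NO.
YES

In Q[x] the ideal (g) consists of all multiples of g, so f ∈ (g) iff g | f, i.e. iff the remainder of f on division by g is 0. Divide f by g (g is monic, so eliminate the leading term of the running remainder at each step):
  leading term 3·x^4: subtract (3·x^2)·g(x) = 3·x^4 + 9·x^3, leaving x^3 + 4·x^2 + 3·x
  leading term x^3: subtract (x)·g(x) = x^3 + 3·x^2, leaving x^2 + 3·x
  leading term x^2: subtract (1)·g(x) = x^2 + 3·x, leaving 0
The remainder is 0, so f(x) = g(x) · h(x) with h(x) = 3·x^2 + x + 1. Hence g | f, i.e. f ∈ (g).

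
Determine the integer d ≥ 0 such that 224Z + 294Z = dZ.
In the PID Z, (a, b) is generated by gcd(a, b). Compute gcd(294, 224) with the extended Euclidean algorithm, tracking rows (r, s, t) with s·294 + t·224 = r:
  row A: (294, 1, 0)   [1·294 + 0·224 = 294]
  row B: (224, 0, 1)   [0·294 + 1·224 = 224]
  294 = 1·224 + 70   → row C = row A − 1·row B = (70, 1, −1)   [check: 1·294 − 1·224 = 70]
  224 = 3·70 + 14   → row D = row B − 3·row C = (14, −3, 4)   [check: −3·294 + 4·224 = 14]
  70 = 5·14 + 0   → remainder 0, stop. gcd = 14 (last nonzero row D).
So gcd(224, 294) = 14, with Bézout identity −3·294 + 4·224 = 14. Containment (⊇): the Bézout identity exhibits 14 as an element of (224, 294), giving (14) ⊆ (224, 294). Containment (⊆): since 14 | 224 and 14 | 294 (224 = 14·16, 294 = 14·21), every Z-linear combination of 224 and 294 is divisible by 14, so (224, 294) ⊆ (14). Therefore (224, 294) = (14), d = 14.

Final answer: (224, 294) = (14); d = 14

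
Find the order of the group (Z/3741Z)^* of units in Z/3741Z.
|(Z/3741Z)^*| = 2352

(Z/3741Z)^* consists of the classes a with gcd(a, 3741) = 1, so its order is φ(3741). φ is multiplicative, with φ(p^e) = p^e − p^(e−1). Factorise 3741 = 3 · 29 · 43. Then
  φ(3741) = (3 − 1) · (29 − 1) · (43 − 1) = 2 · 28 · 42 = 2352.
Thus |(Z/3741Z)^*| = 2352.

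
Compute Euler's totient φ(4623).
φ is multiplicative, with φ(p^e) = p^e − p^(e−1). Factorise 4623 = 3 · 23 · 67. Then
  φ(4623) = (3 − 1) · (23 − 1) · (67 − 1) = 2 · 22 · 66 = 2904.

Final answer: φ(4623) = 2904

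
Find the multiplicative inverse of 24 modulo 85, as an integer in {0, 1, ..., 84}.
Apply the extended Euclidean algorithm to (85, 24), tracking rows (r, s, t) with s·85 + t·24 = r. Each division r_prev = q·r_cur + r_new produces the new row as (previous row) − q·(current row):
  row A: (85, 1, 0)   [1·85 + 0·24 = 85]
  row B: (24, 0, 1)   [0·85 + 1·24 = 24]
  85 = 3·24 + 13   → row C = row A − 3·row B = (13, 1, −3)   [check: 1·85 − 3·24 = 13]
  24 = 1·13 + 11   → row D = row B − 1·row C = (11, −1, 4)   [check: −1·85 + 4·24 = 11]
  13 = 1·11 + 2   → row E = row C − 1·row D = (2, 2, −7)   [check: 2·85 − 7·24 = 2]
  11 = 5·2 + 1   → row F = row D − 5·row E = (1, −11, 39)   [check: −11·85 + 39·24 = 1]
  2 = 2·1 + 0   → remainder 0, stop. gcd = 1 (last nonzero row F).
The gcd is 1, so 24 is invertible mod 85. The last nonzero row gives −11·85 + 39·24 = 1, so t = 39. So 24^(−1) ≡ 39 (mod 85). Verify: 24 · 39 = 936 ≡ 1 (mod 85). ✓

Final answer: 24^(−1) ≡ 39 (mod 85)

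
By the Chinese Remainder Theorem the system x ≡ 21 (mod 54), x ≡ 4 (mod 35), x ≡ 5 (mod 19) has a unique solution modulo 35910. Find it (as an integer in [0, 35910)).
The moduli 54, 35, 19 are pairwise coprime, so by the CRT there is a unique solution mod 54·35·19 = 35910.
Solve by successive substitution. Start with x ≡ 21 (mod 54).
  Combine with x ≡ 4 (mod 35): write x = 21 + 54·t and require 21 + 54·t ≡ 4 (mod 35), i.e. 54·t ≡ 4 − 21 ≡ 18 (mod 35). Since 54^(−1) ≡ 24 (mod 35) (54 ≡ 19 (mod 35)), t ≡ 24·18 ≡ 12 (mod 35). So x ≡ 21 + 54·12 = 669 (mod 1890).
  Combine with x ≡ 5 (mod 19): write x = 669 + 1890·t and require 669 + 1890·t ≡ 5 (mod 19), i.e. 1890·t ≡ 5 − 669 ≡ 1 (mod 19). Since 1890^(−1) ≡ 17 (mod 19) (1890 ≡ 9 (mod 19)), t ≡ 17·1 ≡ 17 (mod 19). So x ≡ 669 + 1890·17 = 32799 (mod 35910).
Unique solution in [0, 35910): x = 32799.

Final answer: x ≡ 32799 (mod 35910); the representative in [0, 35910) is 32799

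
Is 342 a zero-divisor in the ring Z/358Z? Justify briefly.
gcd(342, 358) = 2 > 1, so 342 is not a unit in Z/358Z. In Z/nZ every nonzero non-unit is a zero-divisor: explicitly, take b = 358/gcd = 179 ≠ 0 (mod 358); then 342·179 = 61218 = 171·358, i.e. 342·179 ≡ 0 (mod 358). So 342 is a zero-divisor.

Final answer: YES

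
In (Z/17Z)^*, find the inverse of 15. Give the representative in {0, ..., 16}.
Apply the extended Euclidean algorithm to (17, 15), tracking rows (r, s, t) with s·17 + t·15 = r. Each division r_prev = q·r_cur + r_new produces the new row as (previous row) − q·(current row):
  row A: (17, 1, 0)   [1·17 + 0·15 = 17]
  row B: (15, 0, 1)   [0·17 + 1·15 = 15]
  17 = 1·15 + 2   → row C = row A − 1·row B = (2, 1, −1)   [check: 1·17 − 1·15 = 2]
  15 = 7·2 + 1   → row D = row B − 7·row C = (1, −7, 8)   [check: −7·17 + 8·15 = 1]
  2 = 2·1 + 0   → remainder 0, stop. gcd = 1 (last nonzero row D).
The gcd is 1, so 15 is invertible mod 17. The last nonzero row gives −7·17 + 8·15 = 1, so t = 8. So 15^(−1) ≡ 8 (mod 17). Verify: 15 · 8 = 120 ≡ 1 (mod 17). ✓

Final answer: 15^(−1) ≡ 8 (mod 17)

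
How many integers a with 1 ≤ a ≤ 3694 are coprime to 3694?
The number of a ∈ {1, ..., 3694} with gcd(a, 3694) = 1 is by definition Euler's totient φ(3694). φ is multiplicative, with φ(p^e) = p^e − p^(e−1). Factorise 3694 = 2 · 1847. Then
  φ(3694) = (2 − 1) · (1847 − 1) = 1 · 1846 = 1846.
So there are 1846 such integers.

Final answer: 1846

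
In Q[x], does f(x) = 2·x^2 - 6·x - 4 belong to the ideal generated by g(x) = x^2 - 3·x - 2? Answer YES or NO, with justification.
YES

In Q[x] the ideal (g) consists of all multiples of g, so f ∈ (g) iff g | f, i.e. iff the remainder of f on division by g is 0. Divide f by g (g is monic, so eliminate the leading term of the running remainder at each step):
  leading term 2·x^2: subtract (2)·g(x) = 2·x^2 - 6·x - 4, leaving 0
The remainder is 0, so f(x) = g(x) · h(x) with h(x) = 2. Hence g | f, i.e. f ∈ (g).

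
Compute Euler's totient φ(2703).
φ is multiplicative, with φ(p^e) = p^e − p^(e−1). Factorise 2703 = 3 · 17 · 53. Then
  φ(2703) = (3 − 1) · (17 − 1) · (53 − 1) = 2 · 16 · 52 = 1664.

Final answer: φ(2703) = 1664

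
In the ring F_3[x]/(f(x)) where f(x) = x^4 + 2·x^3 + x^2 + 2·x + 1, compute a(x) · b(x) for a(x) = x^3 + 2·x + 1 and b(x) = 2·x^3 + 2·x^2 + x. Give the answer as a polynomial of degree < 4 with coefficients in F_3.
Multiply as integer polynomials: a · b = 2·x^6 + 2·x^5 + 5·x^4 + 6·x^3 + 4·x^2 + x. Reducing coefficients mod 3: a · b ≡ 2·x^6 + 2·x^5 + 2·x^4 + x^2 + x. Now divide by f(x) = x^4 + 2·x^3 + x^2 + 2·x + 1 in F_3[x], eliminating the leading term at each step:
  leading term 2·x^6: subtract (2·x^2)·f(x) = 2·x^6 + x^5 + 2·x^4 + x^3 + 2·x^2, leaving x^5 + 2·x^3 + 2·x^2 + x (coefficients mod 3)
  leading term x^5: subtract (x)·f(x) = x^5 + 2·x^4 + x^3 + 2·x^2 + x, leaving x^4 + x^3 (coefficients mod 3)
  leading term x^4: subtract (1)·f(x) = x^4 + 2·x^3 + x^2 + 2·x + 1, leaving 2·x^3 + 2·x^2 + x + 2 (coefficients mod 3)
The degree is now < 4, so this is the remainder. Hence a · b ≡ 2·x^3 + 2·x^2 + x + 2 in F_3[x]/(f).

Final answer: a · b ≡ 2·x^3 + 2·x^2 + x + 2 (mod f(x))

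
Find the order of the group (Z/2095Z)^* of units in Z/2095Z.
|(Z/2095Z)^*| = 1672

(Z/2095Z)^* consists of the classes a with gcd(a, 2095) = 1, so its order is φ(2095). φ is multiplicative, with φ(p^e) = p^e − p^(e−1). Factorise 2095 = 5 · 419. Then
  φ(2095) = (5 − 1) · (419 − 1) = 4 · 418 = 1672.
Thus |(Z/2095Z)^*| = 1672.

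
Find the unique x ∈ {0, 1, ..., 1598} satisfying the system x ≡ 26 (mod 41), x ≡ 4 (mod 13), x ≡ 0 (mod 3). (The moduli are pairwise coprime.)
x ≡ 108 (mod 1599); the representative in [0, 1599) is 108

The moduli 41, 13, 3 are pairwise coprime, so by the CRT there is a unique solution mod 41·13·3 = 1599.
Solve by successive substitution. Start with x ≡ 26 (mod 41).
  Combine with x ≡ 4 (mod 13): write x = 26 + 41·t and require 26 + 41·t ≡ 4 (mod 13), i.e. 41·t ≡ 4 − 26 ≡ 4 (mod 13). Since 41^(−1) ≡ 7 (mod 13) (41 ≡ 2 (mod 13)), t ≡ 7·4 ≡ 2 (mod 13). So x ≡ 26 + 41·2 = 108 (mod 533).
  Combine with x ≡ 0 (mod 3): write x = 108 + 533·t and require 108 + 533·t ≡ 0 (mod 3), i.e. 533·t ≡ 0 − 108 ≡ 0 (mod 3). Since 533^(−1) ≡ 2 (mod 3) (533 ≡ 2 (mod 3)), t ≡ 2·0 ≡ 0 (mod 3). So x ≡ 108 + 533·0 = 108 (mod 1599).
Unique solution in [0, 1599): x = 108.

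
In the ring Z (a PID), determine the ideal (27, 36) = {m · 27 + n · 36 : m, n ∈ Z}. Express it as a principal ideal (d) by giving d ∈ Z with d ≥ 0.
In the PID Z, (a, b) is generated by gcd(a, b). Compute gcd(36, 27) with the extended Euclidean algorithm, tracking rows (r, s, t) with s·36 + t·27 = r:
  row A: (36, 1, 0)   [1·36 + 0·27 = 36]
  row B: (27, 0, 1)   [0·36 + 1·27 = 27]
  36 = 1·27 + 9   → row C = row A − 1·row B = (9, 1, −1)   [check: 1·36 − 1·27 = 9]
  27 = 3·9 + 0   → remainder 0, stop. gcd = 9 (last nonzero row C).
So gcd(27, 36) = 9, with Bézout identity 1·36 − 1·27 = 9. Containment (⊇): the Bézout identity exhibits 9 as an element of (27, 36), giving (9) ⊆ (27, 36). Containment (⊆): since 9 | 27 and 9 | 36 (27 = 9·3, 36 = 9·4), every Z-linear combination of 27 and 36 is divisible by 9, so (27, 36) ⊆ (9). Therefore (27, 36) = (9), d = 9.

Final answer: (27, 36) = (9); d = 9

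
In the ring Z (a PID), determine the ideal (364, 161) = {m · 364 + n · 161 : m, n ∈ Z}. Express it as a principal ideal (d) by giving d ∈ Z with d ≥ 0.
(364, 161) = (7); d = 7

In the PID Z, (a, b) is generated by gcd(a, b). Compute gcd(364, 161) with the extended Euclidean algorithm, tracking rows (r, s, t) with s·364 + t·161 = r:
  row A: (364, 1, 0)   [1·364 + 0·161 = 364]
  row B: (161, 0, 1)   [0·364 + 1·161 = 161]
  364 = 2·161 + 42   → row C = row A − 2·row B = (42, 1, −2)   [check: 1·364 − 2·161 = 42]
  161 = 3·42 + 35   → row D = row B − 3·row C = (35, −3, 7)   [check: −3·364 + 7·161 = 35]
  42 = 1·35 + 7   → row E = row C − 1·row D = (7, 4, −9)   [check: 4·364 − 9·161 = 7]
  35 = 5·7 + 0   → remainder 0, stop. gcd = 7 (last nonzero row E).
So gcd(364, 161) = 7, with Bézout identity 4·364 − 9·161 = 7. Containment (⊇): the Bézout identity exhibits 7 as an element of (364, 161), giving (7) ⊆ (364, 161). Containment (⊆): since 7 | 364 and 7 | 161 (364 = 7·52, 161 = 7·23), every Z-linear combination of 364 and 161 is divisible by 7, so (364, 161) ⊆ (7). Therefore (364, 161) = (7), d = 7.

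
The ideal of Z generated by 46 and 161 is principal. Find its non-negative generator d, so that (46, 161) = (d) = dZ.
In the PID Z, (a, b) is generated by gcd(a, b). Compute gcd(161, 46) with the extended Euclidean algorithm, tracking rows (r, s, t) with s·161 + t·46 = r:
  row A: (161, 1, 0)   [1·161 + 0·46 = 161]
  row B: (46, 0, 1)   [0·161 + 1·46 = 46]
  161 = 3·46 + 23   → row C = row A − 3·row B = (23, 1, −3)   [check: 1·161 − 3·46 = 23]
  46 = 2·23 + 0   → remainder 0, stop. gcd = 23 (last nonzero row C).
So gcd(46, 161) = 23, with Bézout identity 1·161 − 3·46 = 23. Containment (⊇): the Bézout identity exhibits 23 as an element of (46, 161), giving (23) ⊆ (46, 161). Containment (⊆): since 23 | 46 and 23 | 161 (46 = 23·2, 161 = 23·7), every Z-linear combination of 46 and 161 is divisible by 23, so (46, 161) ⊆ (23). Therefore (46, 161) = (23), d = 23.

Final answer: (46, 161) = (23); d = 23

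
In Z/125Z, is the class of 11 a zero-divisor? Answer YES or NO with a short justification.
gcd(11, 125) = 1, so 11 is a unit in Z/125Z (it has a multiplicative inverse). A unit cannot be a zero-divisor: if 11·b ≡ 0 then multiplying both sides by 11^(−1) gives b ≡ 0. So 11 is not a zero-divisor.

Final answer: NO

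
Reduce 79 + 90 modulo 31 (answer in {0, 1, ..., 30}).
14

Reduce the summands first: 79 ≡ 17, 90 ≡ 28 (mod 31), so 79 + 90 ≡ 17 + 28 (mod 31). 17 + 28 = 45; 45 = 1·31 + 14, so (79 + 90) mod 31 = 14.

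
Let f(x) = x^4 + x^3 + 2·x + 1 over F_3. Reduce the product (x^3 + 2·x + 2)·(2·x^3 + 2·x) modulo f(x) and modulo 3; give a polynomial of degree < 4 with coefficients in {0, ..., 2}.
Multiply as integer polynomials: a · b = 2·x^6 + 6·x^4 + 4·x^3 + 4·x^2 + 4·x. Reducing coefficients mod 3: a · b ≡ 2·x^6 + x^3 + x^2 + x. Now divide by f(x) = x^4 + x^3 + 2·x + 1 in F_3[x], eliminating the leading term at each step:
  leading term 2·x^6: subtract (2·x^2)·f(x) = 2·x^6 + 2·x^5 + x^3 + 2·x^2, leaving x^5 + 2·x^2 + x (coefficients mod 3)
  leading term x^5: subtract (x)·f(x) = x^5 + x^4 + 2·x^2 + x, leaving 2·x^4 (coefficients mod 3)
  leading term 2·x^4: subtract (2)·f(x) = 2·x^4 + 2·x^3 + x + 2, leaving x^3 + 2·x + 1 (coefficients mod 3)
The degree is now < 4, so this is the remainder. Hence a · b ≡ x^3 + 2·x + 1 in F_3[x]/(f).

Final answer: a · b ≡ x^3 + 2·x + 1 (mod f(x))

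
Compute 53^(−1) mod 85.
53^(−1) ≡ 77 (mod 85)

Apply the extended Euclidean algorithm to (85, 53), tracking rows (r, s, t) with s·85 + t·53 = r. Each division r_prev = q·r_cur + r_new produces the new row as (previous row) − q·(current row):
  row A: (85, 1, 0)   [1·85 + 0·53 = 85]
  row B: (53, 0, 1)   [0·85 + 1·53 = 53]
  85 = 1·53 + 32   → row C = row A − 1·row B = (32, 1, −1)   [check: 1·85 − 1·53 = 32]
  53 = 1·32 + 21   → row D = row B − 1·row C = (21, −1, 2)   [check: −1·85 + 2·53 = 21]
  32 = 1·21 + 11   → row E = row C − 1·row D = (11, 2, −3)   [check: 2·85 − 3·53 = 11]
  21 = 1·11 + 10   → row F = row D − 1·row E = (10, −3, 5)   [check: −3·85 + 5·53 = 10]
  11 = 1·10 + 1   → row G = row E − 1·row F = (1, 5, −8)   [check: 5·85 − 8·53 = 1]
  10 = 10·1 + 0   → remainder 0, stop. gcd = 1 (last nonzero row G).
The gcd is 1, so 53 is invertible mod 85. The last nonzero row gives 5·85 − 8·53 = 1, so t = −8. So 53^(−1) ≡ −8 ≡ 77 (mod 85). Verify: 53 · 77 = 4081 ≡ 1 (mod 85). ✓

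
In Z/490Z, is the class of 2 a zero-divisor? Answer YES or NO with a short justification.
YES

gcd(2, 490) = 2 > 1, so 2 is not a unit in Z/490Z. In Z/nZ every nonzero non-unit is a zero-divisor: explicitly, take b = 490/gcd = 245 ≠ 0 (mod 490); then 2·245 = 490 = 1·490, i.e. 2·245 ≡ 0 (mod 490). So 2 is a zero-divisor.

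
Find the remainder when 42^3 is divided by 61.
Use repeated squaring. Binary(3) = 11. Walk through the bits of the exponent 3 left-to-right: at each bit after the leading one, square the running value, then multiply by 42 if the bit is 1 (always reducing mod 61):
  bit 1 = 1 (leading): start with 42.
  bit 2 = 1: square 42^2 = 1764 ≡ 56; bit is 1, so multiply 56·42 = 2352 ≡ 34 (mod 61).
Final value: 42^3 ≡ 34 (mod 61).

Final answer: 34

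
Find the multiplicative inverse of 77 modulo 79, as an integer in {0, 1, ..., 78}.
77^(−1) ≡ 39 (mod 79)

Apply the extended Euclidean algorithm to (79, 77), tracking rows (r, s, t) with s·79 + t·77 = r. Each division r_prev = q·r_cur + r_new produces the new row as (previous row) − q·(current row):
  row A: (79, 1, 0)   [1·79 + 0·77 = 79]
  row B: (77, 0, 1)   [0·79 + 1·77 = 77]
  79 = 1·77 + 2   → row C = row A − 1·row B = (2, 1, −1)   [check: 1·79 − 1·77 = 2]
  77 = 38·2 + 1   → row D = row B − 38·row C = (1, −38, 39)   [check: −38·79 + 39·77 = 1]
  2 = 2·1 + 0   → remainder 0, stop. gcd = 1 (last nonzero row D).
The gcd is 1, so 77 is invertible mod 79. The last nonzero row gives −38·79 + 39·77 = 1, so t = 39. So 77^(−1) ≡ 39 (mod 79). Verify: 77 · 39 = 3003 ≡ 1 (mod 79). ✓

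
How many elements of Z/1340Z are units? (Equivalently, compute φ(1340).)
Z/1340Z has φ(1340) = 528 units

An element a ∈ Z/1340Z is a unit iff gcd(a, 1340) = 1, so the number of units is φ(1340). φ is multiplicative, with φ(p^e) = p^e − p^(e−1). Factorise 1340 = 2^2 · 5 · 67. Then
  φ(1340) = (2^2 − 2^1) · (5 − 1) · (67 − 1) = 2 · 4 · 66 = 528.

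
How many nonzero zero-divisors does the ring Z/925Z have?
In Z/925Z each nonzero element is either a unit (gcd with 925 is 1) or a zero-divisor (gcd > 1). The number of units is φ(925): factorise 925 = 5^2 · 37, so φ(925) = (5^2 − 5^1) · (37 − 1) = 20 · 36 = 720. The nonzero elements number 925 − 1 = 924. Hence the nonzero zero-divisors number 924 − 720 = 204.

Final answer: Z/925Z has 204 nonzero zero-divisors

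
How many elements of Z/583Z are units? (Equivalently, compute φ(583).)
An element a ∈ Z/583Z is a unit iff gcd(a, 583) = 1, so the number of units is φ(583). φ is multiplicative, with φ(p^e) = p^e − p^(e−1). Factorise 583 = 11 · 53. Then
  φ(583) = (11 − 1) · (53 − 1) = 10 · 52 = 520.

Final answer: Z/583Z has φ(583) = 520 units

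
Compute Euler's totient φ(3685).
φ is multiplicative, with φ(p^e) = p^e − p^(e−1). Factorise 3685 = 5 · 11 · 67. Then
  φ(3685) = (5 − 1) · (11 − 1) · (67 − 1) = 4 · 10 · 66 = 2640.

Final answer: φ(3685) = 2640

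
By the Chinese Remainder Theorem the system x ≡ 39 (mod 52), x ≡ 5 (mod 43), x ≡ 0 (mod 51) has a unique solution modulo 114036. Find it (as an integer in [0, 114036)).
x ≡ 11271 (mod 114036); the representative in [0, 114036) is 11271

The moduli 52, 43, 51 are pairwise coprime, so by the CRT there is a unique solution mod 52·43·51 = 114036.
Solve by successive substitution. Start with x ≡ 39 (mod 52).
  Combine with x ≡ 5 (mod 43): write x = 39 + 52·t and require 39 + 52·t ≡ 5 (mod 43), i.e. 52·t ≡ 5 − 39 ≡ 9 (mod 43). Since 52^(−1) ≡ 24 (mod 43) (52 ≡ 9 (mod 43)), t ≡ 24·9 ≡ 1 (mod 43). So x ≡ 39 + 52·1 = 91 (mod 2236).
  Combine with x ≡ 0 (mod 51): write x = 91 + 2236·t and require 91 + 2236·t ≡ 0 (mod 51), i.e. 2236·t ≡ 0 − 91 ≡ 11 (mod 51). Since 2236^(−1) ≡ 19 (mod 51) (2236 ≡ 43 (mod 51)), t ≡ 19·11 ≡ 5 (mod 51). So x ≡ 91 + 2236·5 = 11271 (mod 114036).
Unique solution in [0, 114036): x = 11271.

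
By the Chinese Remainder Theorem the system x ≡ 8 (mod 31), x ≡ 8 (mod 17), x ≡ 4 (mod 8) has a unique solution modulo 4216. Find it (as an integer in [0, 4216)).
x ≡ 2116 (mod 4216); the representative in [0, 4216) is 2116

The moduli 31, 17, 8 are pairwise coprime, so by the CRT there is a unique solution mod 31·17·8 = 4216.
Solve by successive substitution. Start with x ≡ 8 (mod 31).
  Combine with x ≡ 8 (mod 17): write x = 8 + 31·t and require 8 + 31·t ≡ 8 (mod 17), i.e. 31·t ≡ 8 − 8 ≡ 0 (mod 17). Since 31^(−1) ≡ 11 (mod 17) (31 ≡ 14 (mod 17)), t ≡ 11·0 ≡ 0 (mod 17). So x ≡ 8 + 31·0 = 8 (mod 527).
  Combine with x ≡ 4 (mod 8): write x = 8 + 527·t and require 8 + 527·t ≡ 4 (mod 8), i.e. 527·t ≡ 4 − 8 ≡ 4 (mod 8). Since 527^(−1) ≡ 7 (mod 8) (527 ≡ 7 (mod 8)), t ≡ 7·4 ≡ 4 (mod 8). So x ≡ 8 + 527·4 = 2116 (mod 4216).
Unique solution in [0, 4216): x = 2116.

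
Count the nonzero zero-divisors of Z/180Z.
In Z/180Z each nonzero element is either a unit (gcd with 180 is 1) or a zero-divisor (gcd > 1). The number of units is φ(180): factorise 180 = 2^2 · 3^2 · 5, so φ(180) = (2^2 − 2^1) · (3^2 − 3^1) · (5 − 1) = 2 · 6 · 4 = 48. The nonzero elements number 180 − 1 = 179. Hence the nonzero zero-divisors number 179 − 48 = 131.

Final answer: Z/180Z has 131 nonzero zero-divisors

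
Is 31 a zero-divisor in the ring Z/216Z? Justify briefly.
gcd(31, 216) = 1, so 31 is a unit in Z/216Z (it has a multiplicative inverse). A unit cannot be a zero-divisor: if 31·b ≡ 0 then multiplying both sides by 31^(−1) gives b ≡ 0. So 31 is not a zero-divisor.

Final answer: NO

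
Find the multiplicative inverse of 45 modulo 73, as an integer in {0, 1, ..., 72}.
45^(−1) ≡ 13 (mod 73)

Apply the extended Euclidean algorithm to (73, 45), tracking rows (r, s, t) with s·73 + t·45 = r. Each division r_prev = q·r_cur + r_new produces the new row as (previous row) − q·(current row):
  row A: (73, 1, 0)   [1·73 + 0·45 = 73]
  row B: (45, 0, 1)   [0·73 + 1·45 = 45]
  73 = 1·45 + 28   → row C = row A − 1·row B = (28, 1, −1)   [check: 1·73 − 1·45 = 28]
  45 = 1·28 + 17   → row D = row B − 1·row C = (17, −1, 2)   [check: −1·73 + 2·45 = 17]
  28 = 1·17 + 11   → row E = row C − 1·row D = (11, 2, −3)   [check: 2·73 − 3·45 = 11]
  17 = 1·11 + 6   → row F = row D − 1·row E = (6, −3, 5)   [check: −3·73 + 5·45 = 6]
  11 = 1·6 + 5   → row G = row E − 1·row F = (5, 5, −8)   [check: 5·73 − 8·45 = 5]
  6 = 1·5 + 1   → row H = row F − 1·row G = (1, −8, 13)   [check: −8·73 + 13·45 = 1]
  5 = 5·1 + 0   → remainder 0, stop. gcd = 1 (last nonzero row H).
The gcd is 1, so 45 is invertible mod 73. The last nonzero row gives −8·73 + 13·45 = 1, so t = 13. So 45^(−1) ≡ 13 (mod 73). Verify: 45 · 13 = 585 ≡ 1 (mod 73). ✓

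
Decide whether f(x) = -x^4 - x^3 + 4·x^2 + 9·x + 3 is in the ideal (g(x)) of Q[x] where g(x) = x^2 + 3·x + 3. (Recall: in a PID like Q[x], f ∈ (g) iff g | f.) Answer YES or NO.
YES

In Q[x] the ideal (g) consists of all multiples of g, so f ∈ (g) iff g | f, i.e. iff the remainder of f on division by g is 0. Divide f by g (g is monic, so eliminate the leading term of the running remainder at each step):
  leading term -x^4: subtract (-x^2)·g(x) = -x^4 - 3·x^3 - 3·x^2, leaving 2·x^3 + 7·x^2 + 9·x + 3
  leading term 2·x^3: subtract (2·x)·g(x) = 2·x^3 + 6·x^2 + 6·x, leaving x^2 + 3·x + 3
  leading term x^2: subtract (1)·g(x) = x^2 + 3·x + 3, leaving 0
The remainder is 0, so f(x) = g(x) · h(x) with h(x) = -x^2 + 2·x + 1. Hence g | f, i.e. f ∈ (g).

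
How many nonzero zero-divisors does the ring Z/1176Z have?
Z/1176Z has 839 nonzero zero-divisors

In Z/1176Z each nonzero element is either a unit (gcd with 1176 is 1) or a zero-divisor (gcd > 1). The number of units is φ(1176): factorise 1176 = 2^3 · 3 · 7^2, so φ(1176) = (2^3 − 2^2) · (3 − 1) · (7^2 − 7^1) = 4 · 2 · 42 = 336. The nonzero elements number 1176 − 1 = 1175. Hence the nonzero zero-divisors number 1175 − 336 = 839.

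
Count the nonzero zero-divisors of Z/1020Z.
Z/1020Z has 763 nonzero zero-divisors

In Z/1020Z each nonzero element is either a unit (gcd with 1020 is 1) or a zero-divisor (gcd > 1). The number of units is φ(1020): factorise 1020 = 2^2 · 3 · 5 · 17, so φ(1020) = (2^2 − 2^1) · (3 − 1) · (5 − 1) · (17 − 1) = 2 · 2 · 4 · 16 = 256. The nonzero elements number 1020 − 1 = 1019. Hence the nonzero zero-divisors number 1019 − 256 = 763.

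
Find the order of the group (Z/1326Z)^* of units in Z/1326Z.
(Z/1326Z)^* consists of the classes a with gcd(a, 1326) = 1, so its order is φ(1326). φ is multiplicative, with φ(p^e) = p^e − p^(e−1). Factorise 1326 = 2 · 3 · 13 · 17. Then
  φ(1326) = (2 − 1) · (3 − 1) · (13 − 1) · (17 − 1) = 1 · 2 · 12 · 16 = 384.
Thus |(Z/1326Z)^*| = 384.

Final answer: |(Z/1326Z)^*| = 384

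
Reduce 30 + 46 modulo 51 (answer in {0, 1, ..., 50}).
25

Both summands are already reduced mod 51. 30 + 46 = 76; 76 = 1·51 + 25, so (30 + 46) mod 51 = 25.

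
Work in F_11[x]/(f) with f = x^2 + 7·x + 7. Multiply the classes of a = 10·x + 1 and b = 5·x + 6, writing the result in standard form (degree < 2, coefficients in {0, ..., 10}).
Multiply as integer polynomials: a · b = 50·x^2 + 65·x + 6. Reducing coefficients mod 11: a · b ≡ 6·x^2 + 10·x + 6. Now divide by f(x) = x^2 + 7·x + 7 in F_11[x], eliminating the leading term at each step:
  leading term 6·x^2: subtract (6)·f(x) = 6·x^2 + 9·x + 9, leaving x + 8 (coefficients mod 11)
The degree is now < 2, so this is the remainder. Hence a · b ≡ x + 8 in F_11[x]/(f).

Final answer: a · b ≡ x + 8 (mod f(x))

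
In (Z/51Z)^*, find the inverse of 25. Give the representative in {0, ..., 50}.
Apply the extended Euclidean algorithm to (51, 25), tracking rows (r, s, t) with s·51 + t·25 = r. Each division r_prev = q·r_cur + r_new produces the new row as (previous row) − q·(current row):
  row A: (51, 1, 0)   [1·51 + 0·25 = 51]
  row B: (25, 0, 1)   [0·51 + 1·25 = 25]
  51 = 2·25 + 1   → row C = row A − 2·row B = (1, 1, −2)   [check: 1·51 − 2·25 = 1]
  25 = 25·1 + 0   → remainder 0, stop. gcd = 1 (last nonzero row C).
The gcd is 1, so 25 is invertible mod 51. The last nonzero row gives 1·51 − 2·25 = 1, so t = −2. So 25^(−1) ≡ −2 ≡ 49 (mod 51). Verify: 25 · 49 = 1225 ≡ 1 (mod 51). ✓

Final answer: 25^(−1) ≡ 49 (mod 51)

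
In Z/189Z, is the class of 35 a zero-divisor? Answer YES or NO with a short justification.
YES

gcd(35, 189) = 7 > 1, so 35 is not a unit in Z/189Z. In Z/nZ every nonzero non-unit is a zero-divisor: explicitly, take b = 189/gcd = 27 ≠ 0 (mod 189); then 35·27 = 945 = 5·189, i.e. 35·27 ≡ 0 (mod 189). So 35 is a zero-divisor.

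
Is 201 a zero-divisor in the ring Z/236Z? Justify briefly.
gcd(201, 236) = 1, so 201 is a unit in Z/236Z (it has a multiplicative inverse). A unit cannot be a zero-divisor: if 201·b ≡ 0 then multiplying both sides by 201^(−1) gives b ≡ 0. So 201 is not a zero-divisor.

Final answer: NO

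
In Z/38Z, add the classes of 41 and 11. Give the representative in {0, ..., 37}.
14

Reduce the summands first: 41 ≡ 3 (mod 38), so 41 + 11 ≡ 3 + 11 (mod 38). 3 + 11 = 14; 14 = 0·38 + 14, so (41 + 11) mod 38 = 14.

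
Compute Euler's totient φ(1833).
φ is multiplicative, with φ(p^e) = p^e − p^(e−1). Factorise 1833 = 3 · 13 · 47. Then
  φ(1833) = (3 − 1) · (13 − 1) · (47 − 1) = 2 · 12 · 46 = 1104.

Final answer: φ(1833) = 1104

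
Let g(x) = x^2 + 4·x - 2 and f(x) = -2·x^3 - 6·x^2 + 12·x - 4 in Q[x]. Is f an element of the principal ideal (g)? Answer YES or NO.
YES

In Q[x] the ideal (g) consists of all multiples of g, so f ∈ (g) iff g | f, i.e. iff the remainder of f on division by g is 0. Divide f by g (g is monic, so eliminate the leading term of the running remainder at each step):
  leading term -2·x^3: subtract (-2·x)·g(x) = -2·x^3 - 8·x^2 + 4·x, leaving 2·x^2 + 8·x - 4
  leading term 2·x^2: subtract (2)·g(x) = 2·x^2 + 8·x - 4, leaving 0
The remainder is 0, so f(x) = g(x) · h(x) with h(x) = 2 - 2·x. Hence g | f, i.e. f ∈ (g).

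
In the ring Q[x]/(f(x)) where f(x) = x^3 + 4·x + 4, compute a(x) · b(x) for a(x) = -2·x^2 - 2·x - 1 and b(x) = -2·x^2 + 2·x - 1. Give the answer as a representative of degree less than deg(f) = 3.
a · b ≡ -16·x^2 - 16·x + 1 (mod f(x))

First multiply in Q[x] without reducing: a · b = 4·x^4 + 1. Now divide by f(x) = x^3 + 4·x + 4, eliminating the leading term at each step:
  leading term 4·x^4: subtract (4·x)·f(x) = 4·x^4 + 16·x^2 + 16·x, leaving -16·x^2 - 16·x + 1
The degree is now < 3, so this is the remainder. Hence a · b ≡ -16·x^2 - 16·x + 1 in Q[x]/(f).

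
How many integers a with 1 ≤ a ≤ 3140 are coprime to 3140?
1248

The number of a ∈ {1, ..., 3140} with gcd(a, 3140) = 1 is by definition Euler's totient φ(3140). φ is multiplicative, with φ(p^e) = p^e − p^(e−1). Factorise 3140 = 2^2 · 5 · 157. Then
  φ(3140) = (2^2 − 2^1) · (5 − 1) · (157 − 1) = 2 · 4 · 156 = 1248.
So there are 1248 such integers.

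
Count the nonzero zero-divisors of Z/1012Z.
In Z/1012Z each nonzero element is either a unit (gcd with 1012 is 1) or a zero-divisor (gcd > 1). The number of units is φ(1012): factorise 1012 = 2^2 · 11 · 23, so φ(1012) = (2^2 − 2^1) · (11 − 1) · (23 − 1) = 2 · 10 · 22 = 440. The nonzero elements number 1012 − 1 = 1011. Hence the nonzero zero-divisors number 1011 − 440 = 571.

Final answer: Z/1012Z has 571 nonzero zero-divisors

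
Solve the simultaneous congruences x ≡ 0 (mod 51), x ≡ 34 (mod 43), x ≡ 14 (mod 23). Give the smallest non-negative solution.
x ≡ 2958 (mod 50439); the representative in [0, 50439) is 2958

The moduli 51, 43, 23 are pairwise coprime, so by the CRT there is a unique solution mod 51·43·23 = 50439.
Solve by successive substitution. Start with x ≡ 0 (mod 51).
  Combine with x ≡ 34 (mod 43): write x = 51·t and require 51·t ≡ 34 (mod 43). Since 51^(−1) ≡ 27 (mod 43) (51 ≡ 8 (mod 43)), t ≡ 27·34 ≡ 15 (mod 43). So x ≡ 51·15 = 765 (mod 2193).
  Combine with x ≡ 14 (mod 23): write x = 765 + 2193·t and require 765 + 2193·t ≡ 14 (mod 23), i.e. 2193·t ≡ 14 − 765 ≡ 8 (mod 23). Since 2193^(−1) ≡ 3 (mod 23) (2193 ≡ 8 (mod 23)), t ≡ 3·8 ≡ 1 (mod 23). So x ≡ 765 + 2193·1 = 2958 (mod 50439).
Unique solution in [0, 50439): x = 2958.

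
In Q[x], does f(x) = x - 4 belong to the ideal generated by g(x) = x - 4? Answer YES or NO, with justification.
In Q[x] the ideal (g) consists of all multiples of g, so f ∈ (g) iff g | f, i.e. iff the remainder of f on division by g is 0. Divide f by g (g is monic, so eliminate the leading term of the running remainder at each step):
  leading term x: subtract (1)·g(x) = x - 4, leaving 0
The remainder is 0, so f(x) = g(x) · h(x) with h(x) = 1. Hence g | f, i.e. f ∈ (g).

Final answer: YES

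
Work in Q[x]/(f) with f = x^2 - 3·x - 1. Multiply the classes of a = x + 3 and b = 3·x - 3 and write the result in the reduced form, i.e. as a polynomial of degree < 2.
a · b ≡ 15·x - 6 (mod f(x))

First multiply in Q[x] without reducing: a · b = 3·x^2 + 6·x - 9. Now divide by f(x) = x^2 - 3·x - 1, eliminating the leading term at each step:
  leading term 3·x^2: subtract (3)·f(x) = 3·x^2 - 9·x - 3, leaving 15·x - 6
The degree is now < 2, so this is the remainder. Hence a · b ≡ 15·x - 6 in Q[x]/(f).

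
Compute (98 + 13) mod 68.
43

Reduce the summands first: 98 ≡ 30 (mod 68), so 98 + 13 ≡ 30 + 13 (mod 68). 30 + 13 = 43; 43 = 0·68 + 43, so (98 + 13) mod 68 = 43.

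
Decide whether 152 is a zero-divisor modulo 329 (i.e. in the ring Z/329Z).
gcd(152, 329) = 1, so 152 is a unit in Z/329Z (it has a multiplicative inverse). A unit cannot be a zero-divisor: if 152·b ≡ 0 then multiplying both sides by 152^(−1) gives b ≡ 0. So 152 is not a zero-divisor.

Final answer: NO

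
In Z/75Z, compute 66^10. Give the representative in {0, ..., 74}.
Use repeated squaring. Binary(10) = 1010. Walk through the bits of the exponent 10 left-to-right: at each bit after the leading one, square the running value, then multiply by 66 if the bit is 1 (always reducing mod 75):
  bit 1 = 1 (leading): start with 66.
  bit 2 = 0: square 66^2 = 4356 ≡ 6 (mod 75).
  bit 3 = 1: square 6^2 = 36; bit is 1, so multiply 36·66 = 2376 ≡ 51 (mod 75).
  bit 4 = 0: square 51^2 = 2601 ≡ 51 (mod 75).
Final value: 66^10 ≡ 51 (mod 75).

Final answer: 51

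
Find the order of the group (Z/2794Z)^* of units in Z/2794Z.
(Z/2794Z)^* consists of the classes a with gcd(a, 2794) = 1, so its order is φ(2794). φ is multiplicative, with φ(p^e) = p^e − p^(e−1). Factorise 2794 = 2 · 11 · 127. Then
  φ(2794) = (2 − 1) · (11 − 1) · (127 − 1) = 1 · 10 · 126 = 1260.
Thus |(Z/2794Z)^*| = 1260.

Final answer: |(Z/2794Z)^*| = 1260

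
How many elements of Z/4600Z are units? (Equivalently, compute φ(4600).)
An element a ∈ Z/4600Z is a unit iff gcd(a, 4600) = 1, so the number of units is φ(4600). φ is multiplicative, with φ(p^e) = p^e − p^(e−1). Factorise 4600 = 2^3 · 5^2 · 23. Then
  φ(4600) = (2^3 − 2^2) · (5^2 − 5^1) · (23 − 1) = 4 · 20 · 22 = 1760.

Final answer: Z/4600Z has φ(4600) = 1760 units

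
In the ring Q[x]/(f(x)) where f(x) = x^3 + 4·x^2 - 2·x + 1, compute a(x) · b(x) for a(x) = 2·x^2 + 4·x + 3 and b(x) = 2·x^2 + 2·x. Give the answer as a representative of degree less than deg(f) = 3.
a · b ≡ 38·x^2 - 6·x + 4 (mod f(x))

First multiply in Q[x] without reducing: a · b = 4·x^4 + 12·x^3 + 14·x^2 + 6·x. Now divide by f(x) = x^3 + 4·x^2 - 2·x + 1, eliminating the leading term at each step:
  leading term 4·x^4: subtract (4·x)·f(x) = 4·x^4 + 16·x^3 - 8·x^2 + 4·x, leaving -4·x^3 + 22·x^2 + 2·x
  leading term -4·x^3: subtract (-4)·f(x) = -4·x^3 - 16·x^2 + 8·x - 4, leaving 38·x^2 - 6·x + 4
The degree is now < 3, so this is the remainder. Hence a · b ≡ 38·x^2 - 6·x + 4 in Q[x]/(f).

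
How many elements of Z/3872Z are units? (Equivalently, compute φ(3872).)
An element a ∈ Z/3872Z is a unit iff gcd(a, 3872) = 1, so the number of units is φ(3872). φ is multiplicative, with φ(p^e) = p^e − p^(e−1). Factorise 3872 = 2^5 · 11^2. Then
  φ(3872) = (2^5 − 2^4) · (11^2 − 11^1) = 16 · 110 = 1760.

Final answer: Z/3872Z has φ(3872) = 1760 units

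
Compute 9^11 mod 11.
Use repeated squaring. Binary(11) = 1011. Walk through the bits of the exponent 11 left-to-right: at each bit after the leading one, square the running value, then multiply by 9 if the bit is 1 (always reducing mod 11):
  bit 1 = 1 (leading): start with 9.
  bit 2 = 0: square 9^2 = 81 ≡ 4 (mod 11).
  bit 3 = 1: square 4^2 = 16 ≡ 5; bit is 1, so multiply 5·9 = 45 ≡ 1 (mod 11).
  bit 4 = 1: square 1^2 = 1; bit is 1, so multiply 1·9 = 9 (mod 11).
Final value: 9^11 ≡ 9 (mod 11).

Final answer: 9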